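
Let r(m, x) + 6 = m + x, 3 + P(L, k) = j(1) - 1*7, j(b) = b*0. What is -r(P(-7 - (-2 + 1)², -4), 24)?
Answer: -8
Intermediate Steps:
j(b) = 0
P(L, k) = -10 (P(L, k) = -3 + (0 - 1*7) = -3 + (0 - 7) = -3 - 7 = -10)
r(m, x) = -6 + m + x (r(m, x) = -6 + (m + x) = -6 + m + x)
-r(P(-7 - (-2 + 1)², -4), 24) = -(-6 - 10 + 24) = -1*8 = -8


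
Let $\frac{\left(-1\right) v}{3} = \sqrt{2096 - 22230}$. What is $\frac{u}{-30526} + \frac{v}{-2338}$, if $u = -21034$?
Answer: $\frac{10517}{15263} + \frac{3 i \sqrt{20134}}{2338} \approx 0.68905 + 0.18207 i$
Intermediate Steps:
$v = - 3 i \sqrt{20134}$ ($v = - 3 \sqrt{2096 - 22230} = - 3 \sqrt{-20134} = - 3 i \sqrt{20134} \approx - 425.68 i$)
$\frac{u}{-30526} + \frac{v}{-2338} = - \frac{21034}{-30526} + \frac{\left(-3\right) i \sqrt{20134}}{-2338} = \left(-21034\right) \left(- \frac{1}{30526}\right) + - 3 i \sqrt{20134} \left(- \frac{1}{2338}\right) = \frac{10517}{15263} + \frac{3 i \sqrt{20134}}{2338}$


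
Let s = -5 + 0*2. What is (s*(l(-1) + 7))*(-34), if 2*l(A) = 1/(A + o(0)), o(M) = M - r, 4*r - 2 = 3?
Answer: 10370/9 ≈ 1152.2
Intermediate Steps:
r = 5/4 (r = 1/2 + (1/4)*3 = 1/2 + 3/4 = 5/4 ≈ 1.2500)
o(M) = -5/4 + M (o(M) = M - 1*5/4 = M - 5/4 = -5/4 + M)
l(A) = 1/(2*(-5/4 + A)) (l(A) = 1/(2*(A + (-5/4 + 0))) = 1/(2*(A - 5/4)) = 1/(2*(-5/4 + A)))
s = -5 (s = -5 + 0 = -5)
(s*(l(-1) + 7))*(-34) = -5*(2/(-5 + 4*(-1)) + 7)*(-34) = -5*(2/(-5 - 4) + 7)*(-34) = -5*(2/(-9) + 7)*(-34) = -5*(2*(-1/9) + 7)*(-34) = -5*(-2/9 + 7)*(-34) = -5*61/9*(-34) = -305/9*(-34) = 10370/9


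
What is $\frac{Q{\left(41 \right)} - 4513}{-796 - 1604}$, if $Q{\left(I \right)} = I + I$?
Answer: $\frac{1477}{800} \approx 1.8463$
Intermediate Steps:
$Q{\left(I \right)} = 2 I$
$\frac{Q{\left(41 \right)} - 4513}{-796 - 1604} = \frac{2 \cdot 41 - 4513}{-796 - 1604} = \frac{82 - 4513}{-796 - 1604} = - \frac{4431}{-796 - 1604} = - \frac{4431}{-2400} = \left(-4431\right) \left(- \frac{1}{2400}\right) = \frac{1477}{800}$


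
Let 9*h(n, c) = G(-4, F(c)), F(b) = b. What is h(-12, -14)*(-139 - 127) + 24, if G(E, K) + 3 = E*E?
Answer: -3242/9 ≈ -360.22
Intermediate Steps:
G(E, K) = -3 + E² (G(E, K) = -3 + E*E = -3 + E²)
h(n, c) = 13/9 (h(n, c) = (-3 + (-4)²)/9 = (-3 + 16)/9 = (⅑)*13 = 13/9)
h(-12, -14)*(-139 - 127) + 24 = 13*(-139 - 127)/9 + 24 = (13/9)*(-266) + 24 = -3458/9 + 24 = -3242/9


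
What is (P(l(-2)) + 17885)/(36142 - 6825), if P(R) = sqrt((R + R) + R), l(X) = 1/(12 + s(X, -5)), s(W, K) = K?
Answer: 17885/29317 + sqrt(21)/205219 ≈ 0.61008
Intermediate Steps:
l(X) = 1/7 (l(X) = 1/(12 - 5) = 1/7)
P(R) = sqrt(3)*sqrt(R) (P(R) = sqrt(2*R + R) = sqrt(3*R) = sqrt(3)*sqrt(R))
(P(l(-2)) + 17885)/(36142 - 6825) = (sqrt(3)*sqrt(1/7) + 17885)/(36142 - 6825) = (sqrt(3)*(sqrt(7)/7) + 17885)/29317 = (sqrt(21)/7 + 17885)*(1/29317) = (17885 + sqrt(21)/7)*(1/29317) = 17885/29317 + sqrt(21)/205219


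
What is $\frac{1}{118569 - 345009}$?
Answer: $- \frac{1}{226440} \approx -4.4162 \cdot 10^{-6}$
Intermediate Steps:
$\frac{1}{118569 - 345009} = \frac{1}{-226440} = - \frac{1}{226440}$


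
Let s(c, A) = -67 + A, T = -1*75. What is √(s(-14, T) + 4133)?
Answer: √3991 ≈ 63.174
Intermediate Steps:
T = -75
√(s(-14, T) + 4133) = √((-67 - 75) + 4133) = √(-142 + 4133) = √3991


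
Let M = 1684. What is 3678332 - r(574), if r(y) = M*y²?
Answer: -551159252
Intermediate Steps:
r(y) = 1684*y²
3678332 - r(574) = 3678332 - 1684*574² = 3678332 - 1684*329476 = 3678332 - 1*554837584 = 3678332 - 554837584 = -551159252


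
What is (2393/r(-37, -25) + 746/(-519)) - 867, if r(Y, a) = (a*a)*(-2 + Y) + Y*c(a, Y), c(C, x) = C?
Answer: -10570602517/12170550 ≈ -868.54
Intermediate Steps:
r(Y, a) = Y*a + a**2*(-2 + Y) (r(Y, a) = (a*a)*(-2 + Y) + Y*a = a**2*(-2 + Y) + Y*a = Y*a + a**2*(-2 + Y))
(2393/r(-37, -25) + 746/(-519)) - 867 = (2393/((-25*(-37 - 2*(-25) - 37*(-25)))) + 746/(-519)) - 867 = (2393/((-25*(-37 + 50 + 925))) + 746*(-1/519)) - 867 = (2393/((-25*938)) - 746/519) - 867 = (2393/(-23450) - 746/519) - 867 = (2393*(-1/23450) - 746/519) - 867 = (-2393/23450 - 746/519) - 867 = -18735667/12170550 - 867 = -10570602517/12170550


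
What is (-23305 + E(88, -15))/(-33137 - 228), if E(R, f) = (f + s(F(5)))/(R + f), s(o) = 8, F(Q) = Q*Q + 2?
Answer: 1701272/2435645 ≈ 0.69849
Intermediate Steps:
F(Q) = 2 + Q² (F(Q) = Q² + 2 = 2 + Q²)
E(R, f) = (8 + f)/(R + f) (E(R, f) = (f + 8)/(R + f) = (8 + f)/(R + f))
(-23305 + E(88, -15))/(-33137 - 228) = (-23305 + (8 - 15)/(88 - 15))/(-33137 - 228) = (-23305 - 7/73)/(-33365) = (-23305 + (1/73)*(-7))*(-1/33365) = (-23305 - 7/73)*(-1/33365) = -1701272/73*(-1/33365) = 1701272/2435645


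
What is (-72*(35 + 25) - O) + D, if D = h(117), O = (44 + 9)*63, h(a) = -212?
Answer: -7871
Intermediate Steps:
O = 3339 (O = 53*63 = 3339)
D = -212
(-72*(35 + 25) - O) + D = (-72*(35 + 25) - 1*3339) - 212 = (-72*60 - 3339) - 212 = (-4320 - 3339) - 212 = -7659 - 212 = -7871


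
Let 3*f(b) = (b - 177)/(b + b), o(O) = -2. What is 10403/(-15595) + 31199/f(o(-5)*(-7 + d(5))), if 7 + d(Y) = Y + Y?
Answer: -23356081547/2635555 ≈ -8861.9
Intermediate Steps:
d(Y) = -7 + 2*Y (d(Y) = -7 + (Y + Y) = -7 + 2*Y)
f(b) = (-177 + b)/(6*b) (f(b) = ((b - 177)/(b + b))/3 = ((-177 + b)/((2*b)))/3 = ((-177 + b)*(1/(2*b)))/3 = ((-177 + b)/(2*b))/3 = (-177 + b)/(6*b))
10403/(-15595) + 31199/f(o(-5)*(-7 + d(5))) = 10403/(-15595) + 31199/(((-177 - 2*(-7 + (-7 + 2*5)))/(6*((-2*(-7 + (-7 + 2*5))))))) = 10403*(-1/15595) + 31199/(((-177 - 2*(-7 + (-7 + 10)))/(6*((-2*(-7 + (-7 + 10))))))) = -10403/15595 + 31199/(((-177 - 2*(-7 + 3))/(6*((-2*(-7 + 3)))))) = -10403/15595 + 31199/(((-177 - 2*(-4))/(6*((-2*(-4)))))) = -10403/15595 + 31199/(((⅙)*(-177 + 8)/8)) = -10403/15595 + 31199/(((⅙)*(⅛)*(-169))) = -10403/15595 + 31199/(-169/48) = -10403/15595 + 31199*(-48/169) = -10403/15595 - 1497552/169 = -23356081547/2635555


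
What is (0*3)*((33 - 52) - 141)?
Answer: 0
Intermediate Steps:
(0*3)*((33 - 52) - 141) = 0*(-19 - 141) = 0*(-160) = 0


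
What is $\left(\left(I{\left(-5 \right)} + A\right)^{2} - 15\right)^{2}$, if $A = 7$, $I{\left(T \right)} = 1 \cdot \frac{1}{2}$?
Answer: $\frac{27225}{16} \approx 1701.6$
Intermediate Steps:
$I{\left(T \right)} = \frac{1}{2}$ ($I{\left(T \right)} = 1 \cdot \frac{1}{2} = \frac{1}{2}$)
$\left(\left(I{\left(-5 \right)} + A\right)^{2} - 15\right)^{2} = \left(\left(\frac{1}{2} + 7\right)^{2} - 15\right)^{2} = \left(\left(\frac{15}{2}\right)^{2} - 15\right)^{2} = \left(\frac{225}{4} - 15\right)^{2} = \left(\frac{165}{4}\right)^{2} = \frac{27225}{16}$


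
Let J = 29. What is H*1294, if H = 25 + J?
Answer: 69876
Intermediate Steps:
H = 54 (H = 25 + 29 = 54)
H*1294 = 54*1294 = 69876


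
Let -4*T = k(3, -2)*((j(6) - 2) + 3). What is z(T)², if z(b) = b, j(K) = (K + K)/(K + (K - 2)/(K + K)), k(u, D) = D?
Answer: 3025/1444 ≈ 2.0949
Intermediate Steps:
j(K) = 2*K/(K + (-2 + K)/(2*K)) (j(K) = (2*K)/(K + (-2 + K)/((2*K))) = (2*K)/(K + (-2 + K)*(1/(2*K))) = (2*K)/(K + (-2 + K)/(2*K)) = 2*K/(K + (-2 + K)/(2*K)))
T = 55/38 (T = -(-1)*((4*6²/(-2 + 6 + 2*6²) - 2) + 3)/2 = -(-1)*((4*36/(-2 + 6 + 2*36) - 2) + 3)/2 = -(-1)*((4*36/(-2 + 6 + 72) - 2) + 3)/2 = -(-1)*((4*36/76 - 2) + 3)/2 = -(-1)*((4*36*(1/76) - 2) + 3)/2 = -(-1)*((36/19 - 2) + 3)/2 = -(-1)*(-2/19 + 3)/2 = -(-1)*55/(2*19) = -¼*(-110/19) = 55/38 ≈ 1.4474)
z(T)² = (55/38)² = 3025/1444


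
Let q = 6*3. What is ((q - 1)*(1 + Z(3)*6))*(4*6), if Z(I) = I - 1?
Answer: 5304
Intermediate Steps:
Z(I) = -1 + I
q = 18
((q - 1)*(1 + Z(3)*6))*(4*6) = ((18 - 1)*(1 + (-1 + 3)*6))*(4*6) = (17*(1 + 2*6))*24 = (17*(1 + 12))*24 = (17*13)*24 = 221*24 = 5304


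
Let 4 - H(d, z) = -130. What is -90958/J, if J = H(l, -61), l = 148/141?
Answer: -45479/67 ≈ -678.79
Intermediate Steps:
l = 148/141 (l = 148*(1/141) = 148/141 ≈ 1.0496)
H(d, z) = 134 (H(d, z) = 4 - 1*(-130) = 4 + 130 = 134)
J = 134
-90958/J = -90958/134 = -90958*1/134 = -45479/67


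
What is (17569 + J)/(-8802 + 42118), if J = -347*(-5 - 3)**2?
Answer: -4639/33316 ≈ -0.13924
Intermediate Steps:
J = -22208 (J = -347*(-8)**2 = -347*64 = -22208)
(17569 + J)/(-8802 + 42118) = (17569 - 22208)/(-8802 + 42118) = -4639/33316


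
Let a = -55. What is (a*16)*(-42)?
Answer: 36960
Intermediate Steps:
(a*16)*(-42) = -55*16*(-42) = -880*(-42) = 36960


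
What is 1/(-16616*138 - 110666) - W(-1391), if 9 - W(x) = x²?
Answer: 4650801519727/2403674 ≈ 1.9349e+6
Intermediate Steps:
W(x) = 9 - x²
1/(-16616*138 - 110666) - W(-1391) = 1/(-16616*138 - 110666) - (9 - 1*(-1391)²) = 1/(-2293008 - 110666) - (9 - 1*1934881) = 1/(-2403674) - (9 - 1934881) = -1/2403674 - 1*(-1934872) = -1/2403674 + 1934872 = 4650801519727/2403674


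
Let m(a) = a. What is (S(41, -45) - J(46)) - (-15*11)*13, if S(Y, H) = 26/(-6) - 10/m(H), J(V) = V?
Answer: 18854/9 ≈ 2094.9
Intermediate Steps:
S(Y, H) = -13/3 - 10/H (S(Y, H) = 26/(-6) - 10/H = 26*(-1/6) - 10/H = -13/3 - 10/H)
(S(41, -45) - J(46)) - (-15*11)*13 = ((-13/3 - 10/(-45)) - 1*46) - (-15*11)*13 = ((-13/3 - 10*(-1/45)) - 46) - (-165)*13 = ((-13/3 + 2/9) - 46) - 1*(-2145) = (-37/9 - 46) + 2145 = -451/9 + 2145 = 18854/9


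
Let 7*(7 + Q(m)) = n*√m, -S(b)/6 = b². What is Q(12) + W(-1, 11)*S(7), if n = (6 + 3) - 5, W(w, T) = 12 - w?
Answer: -3829 + 8*√3/7 ≈ -3827.0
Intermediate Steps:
S(b) = -6*b²
n = 4 (n = 9 - 5 = 4)
Q(m) = -7 + 4*√m/7 (Q(m) = -7 + (4*√m)/7 = -7 + 4*√m/7)
Q(12) + W(-1, 11)*S(7) = (-7 + 4*√12/7) + (12 - 1*(-1))*(-6*7²) = (-7 + 4*(2*√3)/7) + (12 + 1)*(-6*49) = (-7 + 8*√3/7) + 13*(-294) = (-7 + 8*√3/7) - 3822 = -3829 + 8*√3/7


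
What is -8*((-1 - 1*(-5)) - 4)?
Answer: 0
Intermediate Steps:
-8*((-1 - 1*(-5)) - 4) = -8*((-1 + 5) - 4) = -8*(4 - 4) = -8*0 = 0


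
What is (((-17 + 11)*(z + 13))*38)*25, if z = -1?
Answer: -68400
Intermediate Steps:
(((-17 + 11)*(z + 13))*38)*25 = (((-17 + 11)*(-1 + 13))*38)*25 = (-6*12*38)*25 = -72*38*25 = -2736*25 = -68400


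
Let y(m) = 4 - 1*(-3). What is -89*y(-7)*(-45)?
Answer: 28035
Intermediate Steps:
y(m) = 7 (y(m) = 4 + 3 = 7)
-89*y(-7)*(-45) = -89*7*(-45) = -623*(-45) = 28035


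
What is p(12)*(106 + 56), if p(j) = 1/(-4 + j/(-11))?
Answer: -891/28 ≈ -31.821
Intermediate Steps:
p(j) = 1/(-4 - j/11) (p(j) = 1/(-4 + j*(-1/11)) = 1/(-4 - j/11))
p(12)*(106 + 56) = (-11/(44 + 12))*(106 + 56) = -11/56*162 = -891/28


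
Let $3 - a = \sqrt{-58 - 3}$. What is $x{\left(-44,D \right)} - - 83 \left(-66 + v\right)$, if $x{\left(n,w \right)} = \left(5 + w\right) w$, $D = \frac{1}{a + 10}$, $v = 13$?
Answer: $\frac{3 \left(- 158342 i - 38123 \sqrt{61}\right)}{2 \left(13 \sqrt{61} + 54 i\right)} \approx -4398.7 + 0.17363 i$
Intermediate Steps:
$a = 3 - i \sqrt{61}$ ($a = 3 - \sqrt{-58 - 3} = 3 - \sqrt{-61} = 3 - i \sqrt{61} \approx 3.0 - 7.8102 i$)
$D = \frac{1}{13 - i \sqrt{61}}$ ($D = \frac{1}{\left(3 - i \sqrt{61}\right) + 10} = \frac{1}{13 - i \sqrt{61}} \approx 0.056522 + 0.033958 i$)
$x{\left(n,w \right)} = w \left(5 + w\right)$
$x{\left(-44,D \right)} - - 83 \left(-66 + v\right) = \left(\frac{13}{230} + \frac{i \sqrt{61}}{230}\right) \left(5 + \left(\frac{13}{230} + \frac{i \sqrt{61}}{230}\right)\right) - - 83 \left(-66 + 13\right) = \left(\frac{13}{230} + \frac{i \sqrt{61}}{230}\right) \left(\frac{1163}{230} + \frac{i \sqrt{61}}{230}\right) - \left(-83\right) \left(-53\right) = \left(\frac{13}{230} + \frac{i \sqrt{61}}{230}\right) \left(\frac{1163}{230} + \frac{i \sqrt{61}}{230}\right) - 4399 = -4399 + \left(\frac{13}{230} + \frac{i \sqrt{61}}{230}\right) \left(\frac{1163}{230} + \frac{i \sqrt{61}}{230}\right)$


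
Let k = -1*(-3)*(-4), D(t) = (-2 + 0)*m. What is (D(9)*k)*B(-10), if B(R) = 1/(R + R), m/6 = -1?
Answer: 36/5 ≈ 7.2000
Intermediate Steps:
m = -6 (m = 6*(-1) = -6)
D(t) = 12 (D(t) = (-2 + 0)*(-6) = -2*(-6) = 12)
k = -12 (k = 3*(-4) = -12)
B(R) = 1/(2*R)
(D(9)*k)*B(-10) = (12*(-12))*((½)/(-10)) = -72*(-1)/10 = -144*(-1/20) = 36/5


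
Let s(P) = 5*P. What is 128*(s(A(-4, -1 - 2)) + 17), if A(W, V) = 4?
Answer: 4736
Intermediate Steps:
128*(s(A(-4, -1 - 2)) + 17) = 128*(5*4 + 17) = 128*(20 + 17) = 128*37 = 4736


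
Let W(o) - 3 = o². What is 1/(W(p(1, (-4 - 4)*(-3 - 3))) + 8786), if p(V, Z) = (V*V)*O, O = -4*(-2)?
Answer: 1/8853 ≈ 0.00011296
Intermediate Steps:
O = 8
p(V, Z) = 8*V² (p(V, Z) = (V*V)*8 = V²*8 = 8*V²)
W(o) = 3 + o²
1/(W(p(1, (-4 - 4)*(-3 - 3))) + 8786) = 1/((3 + (8*1²)²) + 8786) = 1/((3 + (8*1)²) + 8786) = 1/((3 + 8²) + 8786) = 1/((3 + 64) + 8786) = 1/(67 + 8786) = 1/8853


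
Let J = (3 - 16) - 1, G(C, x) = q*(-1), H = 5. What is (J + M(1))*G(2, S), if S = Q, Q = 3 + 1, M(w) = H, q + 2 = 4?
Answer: 18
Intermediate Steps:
q = 2 (q = -2 + 4 = 2)
M(w) = 5
Q = 4
S = 4
G(C, x) = -2 (G(C, x) = 2*(-1) = -2)
J = -14 (J = -13 - 1 = -14)
(J + M(1))*G(2, S) = (-14 + 5)*(-2) = -9*(-2) = 18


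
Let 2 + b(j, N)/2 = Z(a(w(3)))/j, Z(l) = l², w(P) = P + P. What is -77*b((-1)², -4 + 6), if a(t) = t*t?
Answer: -199276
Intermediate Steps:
w(P) = 2*P
a(t) = t²
b(j, N) = -4 + 2592/j (b(j, N) = -4 + 2*(((2*3)²)²/j) = -4 + 2*((6²)²/j) = -4 + 2*(36²/j) = -4 + 2*(1296/j) = -4 + 2592/j)
-77*b((-1)², -4 + 6) = -77*(-4 + 2592/((-1)²)) = -77*(-4 + 2592/1) = -77*(-4 + 2592*1) = -77*(-4 + 2592) = -77*2588 = -199276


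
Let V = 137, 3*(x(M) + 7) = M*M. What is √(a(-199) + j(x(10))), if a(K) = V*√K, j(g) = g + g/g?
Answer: √(246 + 1233*I*√199)/3 ≈ 31.306 + 30.867*I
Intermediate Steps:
x(M) = -7 + M²/3 (x(M) = -7 + (M*M)/3 = -7 + M²/3)
j(g) = 1 + g (j(g) = g + 1 = 1 + g)
a(K) = 137*√K
√(a(-199) + j(x(10))) = √(137*√(-199) + (1 + (-7 + (⅓)*10²))) = √(137*(I*√199) + (1 + (-7 + (⅓)*100))) = √(137*I*√199 + (1 + (-7 + 100/3))) = √(137*I*√199 + (1 + 79/3)) = √(137*I*√199 + 82/3) = √(82/3 + 137*I*√199)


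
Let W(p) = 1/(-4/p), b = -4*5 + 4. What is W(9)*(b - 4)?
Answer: 45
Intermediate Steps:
b = -16 (b = -20 + 4 = -16)
W(p) = -p/4
W(9)*(b - 4) = (-¼*9)*(-16 - 4) = -9/4*(-20) = 45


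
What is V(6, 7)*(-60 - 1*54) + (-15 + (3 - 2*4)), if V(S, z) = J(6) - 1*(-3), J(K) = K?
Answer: -1046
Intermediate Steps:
V(S, z) = 9 (V(S, z) = 6 - 1*(-3) = 6 + 3 = 9)
V(6, 7)*(-60 - 1*54) + (-15 + (3 - 2*4)) = 9*(-60 - 1*54) + (-15 + (3 - 2*4)) = 9*(-60 - 54) + (-15 + (3 - 8)) = 9*(-114) + (-15 - 5) = -1026 - 20 = -1046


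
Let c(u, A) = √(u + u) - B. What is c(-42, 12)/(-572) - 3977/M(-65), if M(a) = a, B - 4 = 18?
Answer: 7959/130 - I*√21/286 ≈ 61.223 - 0.016023*I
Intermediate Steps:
B = 22 (B = 4 + 18 = 22)
c(u, A) = -22 + √2*√u (c(u, A) = √(u + u) - 1*22 = √(2*u) - 22 = √2*√u - 22 = -22 + √2*√u)
c(-42, 12)/(-572) - 3977/M(-65) = (-22 + √2*√(-42))/(-572) - 3977/(-65) = (-22 + √2*(I*√42))*(-1/572) - 3977*(-1/65) = (-22 + 2*I*√21)*(-1/572) + 3977/65 = (1/26 - I*√21/286) + 3977/65 = 7959/130 - I*√21/286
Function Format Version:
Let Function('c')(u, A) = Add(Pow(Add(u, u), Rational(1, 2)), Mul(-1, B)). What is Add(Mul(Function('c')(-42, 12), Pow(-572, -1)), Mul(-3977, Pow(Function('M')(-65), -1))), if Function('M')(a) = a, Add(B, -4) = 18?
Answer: Add(Rational(7959, 130), Mul(Rational(-1, 286), I, Pow(21, Rational(1, 2)))) ≈ Add(61.223, Mul(-0.016023, I))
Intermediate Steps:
B = 22 (B = Add(4, 18) = 22)
Function('c')(u, A) = Add(-22, Mul(Pow(2, Rational(1, 2)), Pow(u, Rational(1, 2)))) (Function('c')(u, A) = Add(Pow(Add(u, u), Rational(1, 2)), Mul(-1, 22)) = Add(Pow(Mul(2, u), Rational(1, 2)), -22) = Add(Mul(Pow(2, Rational(1, 2)), Pow(u, Rational(1, 2))), -22) = Add(-22, Mul(Pow(2, Rational(1, 2)), Pow(u, Rational(1, 2)))))
Add(Mul(Function('c')(-42, 12), Pow(-572, -1)), Mul(-3977, Pow(Function('M')(-65), -1))) = Add(Mul(Add(-22, Mul(Pow(2, Rational(1, 2)), Pow(-42, Rational(1, 2)))), Pow(-572, -1)), Mul(-3977, Pow(-65, -1))) = Add(Mul(Add(-22, Mul(Pow(2, Rational(1, 2)), Mul(I, Pow(42, Rational(1, 2))))), Rational(-1, 572)), Mul(-3977, Rational(-1, 65))) = Add(Mul(Add(-22, Mul(2, I, Pow(21, Rational(1, 2)))), Rational(-1, 572)), Rational(3977, 65)) = Add(Add(Rational(1, 26), Mul(Rational(-1, 286), I, Pow(21, Rational(1, 2)))), Rational(3977, 65)) = Add(Rational(7959, 130), Mul(Rational(-1, 286), I, Pow(21, Rational(1, 2))))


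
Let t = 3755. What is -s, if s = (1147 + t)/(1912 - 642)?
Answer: -2451/635 ≈ -3.8598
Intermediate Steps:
s = 2451/635 (s = (1147 + 3755)/(1912 - 642) = 4902/1270 = 4902*(1/1270) = 2451/635 ≈ 3.8598)
-s = -1*2451/635 = -2451/635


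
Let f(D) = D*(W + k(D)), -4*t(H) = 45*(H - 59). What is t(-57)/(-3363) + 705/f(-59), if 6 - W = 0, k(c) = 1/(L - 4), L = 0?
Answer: -63585/25783 ≈ -2.4662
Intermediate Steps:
k(c) = -1/4 (k(c) = 1/(0 - 4) = 1/(-4) = -1/4)
t(H) = 2655/4 - 45*H/4 (t(H) = -45*(H - 59)/4 = -45*(-59 + H)/4 = -(-2655 + 45*H)/4 = 2655/4 - 45*H/4)
W = 6 (W = 6 - 1*0 = 6 + 0 = 6)
f(D) = 23*D/4 (f(D) = D*(6 - 1/4) = D*(23/4) = 23*D/4)
t(-57)/(-3363) + 705/f(-59) = (2655/4 - 45/4*(-57))/(-3363) + 705/(((23/4)*(-59))) = (2655/4 + 2565/4)*(-1/3363) + 705/(-1357/4) = 1305*(-1/3363) + 705*(-4/1357) = -435/1121 - 2820/1357 = -63585/25783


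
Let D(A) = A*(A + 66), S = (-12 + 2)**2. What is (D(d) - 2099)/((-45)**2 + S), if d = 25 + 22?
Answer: 3212/2125 ≈ 1.5115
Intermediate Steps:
d = 47
S = 100 (S = (-10)**2 = 100)
D(A) = A*(66 + A)
(D(d) - 2099)/((-45)**2 + S) = (47*(66 + 47) - 2099)/((-45)**2 + 100) = (47*113 - 2099)/(2025 + 100) = (5311 - 2099)/2125 = 3212*(1/2125) = 3212/2125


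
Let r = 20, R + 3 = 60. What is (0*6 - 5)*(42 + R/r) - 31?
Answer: -1021/4 ≈ -255.25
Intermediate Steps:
R = 57 (R = -3 + 60 = 57)
(0*6 - 5)*(42 + R/r) - 31 = (0*6 - 5)*(42 + 57/20) - 31 = (0 - 5)*(42 + 57*(1/20)) - 31 = -5*(42 + 57/20) - 31 = -5*897/20 - 31 = -897/4 - 31 = -1021/4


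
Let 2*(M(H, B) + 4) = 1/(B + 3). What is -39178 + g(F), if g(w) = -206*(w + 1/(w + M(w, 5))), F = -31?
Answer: -18327432/559 ≈ -32786.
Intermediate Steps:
M(H, B) = -4 + 1/(2*(3 + B)) (M(H, B) = -4 + 1/(2*(B + 3)) = -4 + 1/(2*(3 + B)))
g(w) = -206*w - 206/(-63/16 + w) (g(w) = -206*(w + 1/(w + (-23 - 8*5)/(2*(3 + 5)))) = -206*(w + 1/(w + (½)*(-23 - 40)/8)) = -206*(w + 1/(w + (½)*(⅛)*(-63))) = -206*(w + 1/(w - 63/16)) = -206*(w + 1/(-63/16 + w)) = -206*w - 206/(-63/16 + w))
-39178 + g(F) = -39178 + 206*(-16 - 16*(-31)² + 63*(-31))/(-63 + 16*(-31)) = -39178 + 206*(-16 - 16*961 - 1953)/(-63 - 496) = -39178 + 206*(-16 - 15376 - 1953)/(-559) = -39178 + 206*(-1/559)*(-17345) = -39178 + 3573070/559 = -18327432/559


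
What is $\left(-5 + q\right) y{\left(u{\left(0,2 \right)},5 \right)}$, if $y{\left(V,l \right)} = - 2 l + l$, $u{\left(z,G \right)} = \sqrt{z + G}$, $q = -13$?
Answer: $90$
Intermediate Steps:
$u{\left(z,G \right)} = \sqrt{G + z}$
$y{\left(V,l \right)} = - l$
$\left(-5 + q\right) y{\left(u{\left(0,2 \right)},5 \right)} = \left(-5 - 13\right) \left(\left(-1\right) 5\right) = \left(-18\right) \left(-5\right) = 90$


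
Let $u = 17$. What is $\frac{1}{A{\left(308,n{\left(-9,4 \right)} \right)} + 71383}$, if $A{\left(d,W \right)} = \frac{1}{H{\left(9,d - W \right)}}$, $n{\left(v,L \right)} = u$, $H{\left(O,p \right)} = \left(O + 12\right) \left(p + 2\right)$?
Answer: $\frac{6153}{439219600} \approx 1.4009 \cdot 10^{-5}$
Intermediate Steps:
$H{\left(O,p \right)} = \left(2 + p\right) \left(12 + O\right)$ ($H{\left(O,p \right)} = \left(12 + O\right) \left(2 + p\right) = \left(2 + p\right) \left(12 + O\right)$)
$n{\left(v,L \right)} = 17$
$A{\left(d,W \right)} = \frac{1}{42 - 21 W + 21 d}$ ($A{\left(d,W \right)} = \frac{1}{24 + 2 \cdot 9 + 12 \left(d - W\right) + 9 \left(d - W\right)} = \frac{1}{24 + 18 - \left(- 12 d + 12 W\right) - \left(- 9 d + 9 W\right)} = \frac{1}{42 - 21 W + 21 d}$)
$\frac{1}{A{\left(308,n{\left(-9,4 \right)} \right)} + 71383} = \frac{1}{\frac{1}{21 \left(2 + 308 - 17\right)} + 71383} = \frac{1}{\frac{1}{21 \cdot 293} + 71383} = \frac{1}{\frac{1}{21} \cdot \frac{1}{293} + 71383} = \frac{1}{\frac{1}{6153} + 71383} = \frac{1}{\frac{439219600}{6153}} = \frac{6153}{439219600}$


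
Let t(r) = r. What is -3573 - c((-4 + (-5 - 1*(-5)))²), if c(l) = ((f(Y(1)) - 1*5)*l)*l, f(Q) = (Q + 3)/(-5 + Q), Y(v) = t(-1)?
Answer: -6623/3 ≈ -2207.7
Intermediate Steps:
Y(v) = -1
f(Q) = (3 + Q)/(-5 + Q)
c(l) = -16*l²/3 (c(l) = (((3 - 1)/(-5 - 1) - 1*5)*l)*l = ((2/(-6) - 5)*l)*l = ((-⅙*2 - 5)*l)*l = ((-⅓ - 5)*l)*l = (-16*l/3)*l = -16*l²/3)
-3573 - c((-4 + (-5 - 1*(-5)))²) = -3573 - (-16)*((-4 + (-5 - 1*(-5)))²)²/3 = -3573 - (-16)*((-4 + (-5 + 5))²)²/3 = -3573 - (-16)*((-4 + 0)²)²/3 = -3573 - (-16)*((-4)²)²/3 = -3573 - (-16)*16²/3 = -3573 - (-16)*256/3 = -3573 - 1*(-4096/3) = -3573 + 4096/3 = -6623/3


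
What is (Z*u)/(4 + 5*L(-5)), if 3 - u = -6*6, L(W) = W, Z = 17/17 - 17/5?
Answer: 156/35 ≈ 4.4571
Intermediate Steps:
Z = -12/5 (Z = 17*(1/17) - 17*⅕ = 1 - 17/5 = -12/5 ≈ -2.4000)
u = 39 (u = 3 - (-6)*6 = 3 - 1*(-36) = 3 + 36 = 39)
(Z*u)/(4 + 5*L(-5)) = (-12/5*39)/(4 + 5*(-5)) = -468/(5*(4 - 25)) = -468/5/(-21) = -468/5*(-1/21) = 156/35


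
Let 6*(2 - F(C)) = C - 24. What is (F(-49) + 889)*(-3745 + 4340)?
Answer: 3224305/6 ≈ 5.3738e+5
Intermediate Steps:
F(C) = 6 - C/6 (F(C) = 2 - (C - 24)/6 = 2 - (-24 + C)/6 = 2 + (4 - C/6) = 6 - C/6)
(F(-49) + 889)*(-3745 + 4340) = ((6 - ⅙*(-49)) + 889)*(-3745 + 4340) = ((6 + 49/6) + 889)*595 = (85/6 + 889)*595 = (5419/6)*595 = 3224305/6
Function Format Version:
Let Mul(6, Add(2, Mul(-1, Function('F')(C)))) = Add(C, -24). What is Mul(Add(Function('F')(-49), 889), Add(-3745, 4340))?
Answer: Rational(3224305, 6) ≈ 5.3738e+5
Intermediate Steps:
Function('F')(C) = Add(6, Mul(Rational(-1, 6), C)) (Function('F')(C) = Add(2, Mul(Rational(-1, 6), Add(C, -24))) = Add(2, Mul(Rational(-1, 6), Add(-24, C))) = Add(2, Add(4, Mul(Rational(-1, 6), C))) = Add(6, Mul(Rational(-1, 6), C)))
Mul(Add(Function('F')(-49), 889), Add(-3745, 4340)) = Mul(Add(Add(6, Mul(Rational(-1, 6), -49)), 889), Add(-3745, 4340)) = Mul(Add(Add(6, Rational(49, 6)), 889), 595) = Mul(Add(Rational(85, 6), 889), 595) = Mul(Rational(5419, 6), 595) = Rational(3224305, 6)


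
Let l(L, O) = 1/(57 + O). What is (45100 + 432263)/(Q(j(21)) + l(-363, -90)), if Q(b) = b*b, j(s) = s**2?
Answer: 15752979/6417872 ≈ 2.4545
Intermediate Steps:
Q(b) = b**2
(45100 + 432263)/(Q(j(21)) + l(-363, -90)) = (45100 + 432263)/((21**2)**2 + 1/(57 - 90)) = 477363/(441**2 + 1/(-33)) = 477363/(194481 - 1/33) = 477363/(6417872/33) = 477363*(33/6417872) = 15752979/6417872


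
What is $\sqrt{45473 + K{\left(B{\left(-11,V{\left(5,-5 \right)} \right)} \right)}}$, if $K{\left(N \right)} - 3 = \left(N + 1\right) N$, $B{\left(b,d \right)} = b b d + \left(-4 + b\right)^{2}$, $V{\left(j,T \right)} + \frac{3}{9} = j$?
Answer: $\frac{2 \sqrt{1507138}}{3} \approx 818.44$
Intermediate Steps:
$V{\left(j,T \right)} = - \frac{1}{3} + j$
$B{\left(b,d \right)} = \left(-4 + b\right)^{2} + d b^{2}$ ($B{\left(b,d \right)} = b^{2} d + \left(-4 + b\right)^{2} = d b^{2} + \left(-4 + b\right)^{2} = \left(-4 + b\right)^{2} + d b^{2}$)
$K{\left(N \right)} = 3 + N \left(1 + N\right)$ ($K{\left(N \right)} = 3 + \left(N + 1\right) N = 3 + \left(1 + N\right) N = 3 + N \left(1 + N\right)$)
$\sqrt{45473 + K{\left(B{\left(-11,V{\left(5,-5 \right)} \right)} \right)}} = \sqrt{45473 + \left(3 + \left(\left(-4 - 11\right)^{2} + \left(- \frac{1}{3} + 5\right) \left(-11\right)^{2}\right) + \left(\left(-4 - 11\right)^{2} + \left(- \frac{1}{3} + 5\right) \left(-11\right)^{2}\right)^{2}\right)} = \sqrt{45473 + \left(3 + \left(\left(-15\right)^{2} + \frac{14}{3} \cdot 121\right) + \left(\left(-15\right)^{2} + \frac{14}{3} \cdot 121\right)^{2}\right)} = \sqrt{45473 + \left(3 + \left(225 + \frac{1694}{3}\right) + \left(225 + \frac{1694}{3}\right)^{2}\right)} = \sqrt{45473 + \left(3 + \frac{2369}{3} + \left(\frac{2369}{3}\right)^{2}\right)} = \sqrt{45473 + \left(3 + \frac{2369}{3} + \frac{5612161}{9}\right)} = \sqrt{45473 + \frac{5619295}{9}} = \sqrt{\frac{6028552}{9}} = \frac{2 \sqrt{1507138}}{3}$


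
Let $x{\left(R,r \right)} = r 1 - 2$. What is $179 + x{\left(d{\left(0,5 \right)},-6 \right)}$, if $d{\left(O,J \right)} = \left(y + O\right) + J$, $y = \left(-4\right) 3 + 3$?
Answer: $171$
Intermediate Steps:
$y = -9$ ($y = -12 + 3 = -9$)
$d{\left(O,J \right)} = -9 + J + O$ ($d{\left(O,J \right)} = \left(-9 + O\right) + J = -9 + J + O$)
$x{\left(R,r \right)} = -2 + r$ ($x{\left(R,r \right)} = r - 2 = -2 + r$)
$179 + x{\left(d{\left(0,5 \right)},-6 \right)} = 179 - 8 = 171$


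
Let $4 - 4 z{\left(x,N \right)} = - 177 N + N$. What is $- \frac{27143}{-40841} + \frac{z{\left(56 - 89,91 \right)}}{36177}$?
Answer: $\frac{381840172}{492501619} \approx 0.77531$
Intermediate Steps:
$z{\left(x,N \right)} = 1 + 44 N$ ($z{\left(x,N \right)} = 1 - \frac{- 177 N + N}{4} = 1 - \frac{\left(-176\right) N}{4} = 1 + 44 N$)
$- \frac{27143}{-40841} + \frac{z{\left(56 - 89,91 \right)}}{36177} = - \frac{27143}{-40841} + \frac{1 + 44 \cdot 91}{36177} = \left(-27143\right) \left(- \frac{1}{40841}\right) + \left(1 + 4004\right) \frac{1}{36177} = \frac{27143}{40841} + 4005 \cdot \frac{1}{36177} = \frac{27143}{40841} + \frac{1335}{12059} = \frac{381840172}{492501619}$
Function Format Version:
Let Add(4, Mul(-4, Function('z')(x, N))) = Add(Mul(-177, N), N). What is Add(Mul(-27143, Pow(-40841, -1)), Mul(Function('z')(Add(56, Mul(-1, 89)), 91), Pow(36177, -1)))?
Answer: Rational(381840172, 492501619) ≈ 0.77531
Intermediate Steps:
Function('z')(x, N) = Add(1, Mul(44, N)) (Function('z')(x, N) = Add(1, Mul(Rational(-1, 4), Add(Mul(-177, N), N))) = Add(1, Mul(Rational(-1, 4), Mul(-176, N))) = Add(1, Mul(44, N)))
Add(Mul(-27143, Pow(-40841, -1)), Mul(Function('z')(Add(56, Mul(-1, 89)), 91), Pow(36177, -1))) = Add(Mul(-27143, Pow(-40841, -1)), Mul(Add(1, Mul(44, 91)), Pow(36177, -1))) = Add(Mul(-27143, Rational(-1, 40841)), Mul(Add(1, 4004), Rational(1, 36177))) = Add(Rational(27143, 40841), Mul(4005, Rational(1, 36177))) = Add(Rational(27143, 40841), Rational(1335, 12059)) = Rational(381840172, 492501619)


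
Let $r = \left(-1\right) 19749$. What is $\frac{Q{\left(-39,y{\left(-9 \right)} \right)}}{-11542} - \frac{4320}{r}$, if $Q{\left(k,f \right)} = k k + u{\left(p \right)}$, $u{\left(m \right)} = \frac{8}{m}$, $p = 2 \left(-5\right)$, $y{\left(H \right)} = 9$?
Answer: $\frac{1140173}{13100170} \approx 0.087035$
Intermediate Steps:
$r = -19749$
$p = -10$
$Q{\left(k,f \right)} = - \frac{4}{5} + k^{2}$ ($Q{\left(k,f \right)} = k k + \frac{8}{-10} = k^{2} + 8 \left(- \frac{1}{10}\right) = k^{2} - \frac{4}{5} = - \frac{4}{5} + k^{2}$)
$\frac{Q{\left(-39,y{\left(-9 \right)} \right)}}{-11542} - \frac{4320}{r} = \frac{- \frac{4}{5} + \left(-39\right)^{2}}{-11542} - \frac{4320}{-19749} = \left(- \frac{4}{5} + 1521\right) \left(- \frac{1}{11542}\right) - - \frac{1440}{6583} = \frac{7601}{5} \left(- \frac{1}{11542}\right) + \frac{1440}{6583} = - \frac{7601}{57710} + \frac{1440}{6583} = \frac{1140173}{13100170}$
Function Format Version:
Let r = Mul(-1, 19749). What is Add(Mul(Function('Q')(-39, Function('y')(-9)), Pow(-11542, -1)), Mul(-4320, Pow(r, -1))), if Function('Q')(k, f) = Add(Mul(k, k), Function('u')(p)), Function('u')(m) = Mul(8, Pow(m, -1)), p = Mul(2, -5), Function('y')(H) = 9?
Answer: Rational(1140173, 13100170) ≈ 0.087035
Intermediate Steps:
r = -19749
p = -10
Function('Q')(k, f) = Add(Rational(-4, 5), Pow(k, 2)) (Function('Q')(k, f) = Add(Mul(k, k), Mul(8, Pow(-10, -1))) = Add(Pow(k, 2), Mul(8, Rational(-1, 10))) = Add(Pow(k, 2), Rational(-4, 5)) = Add(Rational(-4, 5), Pow(k, 2)))
Add(Mul(Function('Q')(-39, Function('y')(-9)), Pow(-11542, -1)), Mul(-4320, Pow(r, -1))) = Add(Mul(Add(Rational(-4, 5), Pow(-39, 2)), Pow(-11542, -1)), Mul(-4320, Pow(-19749, -1))) = Add(Mul(Add(Rational(-4, 5), 1521), Rational(-1, 11542)), Mul(-4320, Rational(-1, 19749))) = Add(Mul(Rational(7601, 5), Rational(-1, 11542)), Rational(1440, 6583)) = Add(Rational(-7601, 57710), Rational(1440, 6583)) = Rational(1140173, 13100170)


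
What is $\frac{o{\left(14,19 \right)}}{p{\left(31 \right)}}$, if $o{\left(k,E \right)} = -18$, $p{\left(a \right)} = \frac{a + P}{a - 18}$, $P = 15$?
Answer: $- \frac{117}{23} \approx -5.087$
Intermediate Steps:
$p{\left(a \right)} = \frac{15 + a}{-18 + a}$ ($p{\left(a \right)} = \frac{a + 15}{a - 18} = \frac{15 + a}{-18 + a}$)
$\frac{o{\left(14,19 \right)}}{p{\left(31 \right)}} = - \frac{18}{\frac{1}{-18 + 31} \left(15 + 31\right)} = - \frac{18}{\frac{1}{13} \cdot 46} = - \frac{18}{\frac{46}{13}} = \left(-18\right) \frac{13}{46} = - \frac{117}{23}$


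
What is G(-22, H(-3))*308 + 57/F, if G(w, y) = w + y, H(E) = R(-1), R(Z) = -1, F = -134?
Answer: -949313/134 ≈ -7084.4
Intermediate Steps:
H(E) = -1
G(-22, H(-3))*308 + 57/F = (-22 - 1)*308 + 57/(-134) = -23*308 + 57*(-1/134) = -7084 - 57/134 = -949313/134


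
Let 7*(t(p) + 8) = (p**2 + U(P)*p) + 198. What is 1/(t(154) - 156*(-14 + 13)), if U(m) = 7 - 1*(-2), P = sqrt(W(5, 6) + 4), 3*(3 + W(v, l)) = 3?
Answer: 7/26336 ≈ 0.00026580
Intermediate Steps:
W(v, l) = -2 (W(v, l) = -3 + (1/3)*3 = -3 + 1 = -2)
P = sqrt(2) (P = sqrt(-2 + 4) = sqrt(2) ≈ 1.4142)
U(m) = 9 (U(m) = 7 + 2 = 9)
t(p) = 142/7 + p**2/7 + 9*p/7 (t(p) = -8 + ((p**2 + 9*p) + 198)/7 = -8 + (198 + p**2 + 9*p)/7 = -8 + (198/7 + p**2/7 + 9*p/7) = 142/7 + p**2/7 + 9*p/7)
1/(t(154) - 156*(-14 + 13)) = 1/((142/7 + (1/7)*154**2 + (9/7)*154) - 156*(-14 + 13)) = 1/((142/7 + (1/7)*23716 + 198) - 156*(-1)) = 1/((142/7 + 3388 + 198) + 156) = 1/(25244/7 + 156) = 1/(26336/7) = 7/26336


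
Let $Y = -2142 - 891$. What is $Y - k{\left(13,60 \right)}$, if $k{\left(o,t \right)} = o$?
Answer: $-3046$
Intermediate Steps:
$Y = -3033$ ($Y = -2142 - 891 = -3033$)
$Y - k{\left(13,60 \right)} = -3033 - 13 = -3046$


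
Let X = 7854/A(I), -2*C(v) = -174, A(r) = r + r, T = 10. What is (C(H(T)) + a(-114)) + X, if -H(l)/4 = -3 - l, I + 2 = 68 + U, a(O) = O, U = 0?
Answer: 65/2 ≈ 32.500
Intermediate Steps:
I = 66 (I = -2 + (68 + 0) = -2 + 68 = 66)
H(l) = 12 + 4*l (H(l) = -4*(-3 - l) = 12 + 4*l)
A(r) = 2*r
C(v) = 87 (C(v) = -½*(-174) = 87)
X = 119/2 (X = 7854/((2*66)) = 7854/132 = 7854*(1/132) = 119/2 ≈ 59.500)
(C(H(T)) + a(-114)) + X = (87 - 114) + 119/2 = -27 + 119/2 = 65/2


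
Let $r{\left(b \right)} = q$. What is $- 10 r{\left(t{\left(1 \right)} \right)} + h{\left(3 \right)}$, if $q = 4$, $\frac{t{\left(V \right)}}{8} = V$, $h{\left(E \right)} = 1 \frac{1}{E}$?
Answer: $- \frac{119}{3} \approx -39.667$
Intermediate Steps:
$h{\left(E \right)} = \frac{1}{E}$
$t{\left(V \right)} = 8 V$
$r{\left(b \right)} = 4$
$- 10 r{\left(t{\left(1 \right)} \right)} + h{\left(3 \right)} = \left(-10\right) 4 + \frac{1}{3} = -40 + \frac{1}{3} = - \frac{119}{3}$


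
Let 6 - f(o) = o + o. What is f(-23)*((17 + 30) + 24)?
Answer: 3692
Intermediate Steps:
f(o) = 6 - 2*o (f(o) = 6 - (o + o) = 6 - 2*o)
f(-23)*((17 + 30) + 24) = (6 - 2*(-23))*((17 + 30) + 24) = (6 + 46)*(47 + 24) = 52*71 = 3692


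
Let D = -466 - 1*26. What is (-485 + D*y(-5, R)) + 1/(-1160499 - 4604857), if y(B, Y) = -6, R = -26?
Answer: 14223133251/5765356 ≈ 2467.0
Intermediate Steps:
D = -492 (D = -466 - 26 = -492)
(-485 + D*y(-5, R)) + 1/(-1160499 - 4604857) = (-485 - 492*(-6)) + 1/(-1160499 - 4604857) = (-485 + 2952) + 1/(-5765356) = 2467 - 1/5765356 = 14223133251/5765356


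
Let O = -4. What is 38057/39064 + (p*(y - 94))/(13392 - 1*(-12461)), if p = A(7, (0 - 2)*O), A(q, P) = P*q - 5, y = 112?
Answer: 53670967/53153768 ≈ 1.0097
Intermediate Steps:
A(q, P) = -5 + P*q
p = 51 (p = -5 + ((0 - 2)*(-4))*7 = -5 - 2*(-4)*7 = -5 + 8*7 = -5 + 56 = 51)
38057/39064 + (p*(y - 94))/(13392 - 1*(-12461)) = 38057/39064 + (51*(112 - 94))/(13392 - 1*(-12461)) = 38057*(1/39064) + (51*18)/(13392 + 12461) = 2003/2056 + 918/25853 = 53670967/53153768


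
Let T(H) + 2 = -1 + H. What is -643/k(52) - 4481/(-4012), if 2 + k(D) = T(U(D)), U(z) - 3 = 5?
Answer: -2566273/12036 ≈ -213.22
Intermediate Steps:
U(z) = 8 (U(z) = 3 + 5 = 8)
T(H) = -3 + H (T(H) = -2 + (-1 + H) = -3 + H)
k(D) = 3 (k(D) = -2 + (-3 + 8) = -2 + 5 = 3)
-643/k(52) - 4481/(-4012) = -643/3 - 4481/(-4012) = -643*⅓ - 4481*(-1/4012) = -643/3 + 4481/4012 = -2566273/12036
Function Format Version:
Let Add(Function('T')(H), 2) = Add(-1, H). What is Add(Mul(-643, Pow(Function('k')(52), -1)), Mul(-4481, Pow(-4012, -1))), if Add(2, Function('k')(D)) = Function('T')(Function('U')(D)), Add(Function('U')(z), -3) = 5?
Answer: Rational(-2566273, 12036) ≈ -213.22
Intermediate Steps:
Function('U')(z) = 8 (Function('U')(z) = Add(3, 5) = 8)
Function('T')(H) = Add(-3, H) (Function('T')(H) = Add(-2, Add(-1, H)) = Add(-3, H))
Function('k')(D) = 3 (Function('k')(D) = Add(-2, Add(-3, 8)) = Add(-2, 5) = 3)
Add(Mul(-643, Pow(Function('k')(52), -1)), Mul(-4481, Pow(-4012, -1))) = Add(Mul(-643, Pow(3, -1)), Mul(-4481, Pow(-4012, -1))) = Add(Mul(-643, Rational(1, 3)), Mul(-4481, Rational(-1, 4012))) = Add(Rational(-643, 3), Rational(4481, 4012)) = Rational(-2566273, 12036)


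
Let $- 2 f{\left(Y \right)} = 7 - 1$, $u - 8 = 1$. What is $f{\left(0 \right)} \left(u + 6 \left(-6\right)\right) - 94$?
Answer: $-13$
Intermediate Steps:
$u = 9$ ($u = 8 + 1 = 9$)
$f{\left(Y \right)} = -3$ ($f{\left(Y \right)} = - \frac{7 - 1}{2} = \left(- \frac{1}{2}\right) 6 = -3$)
$f{\left(0 \right)} \left(u + 6 \left(-6\right)\right) - 94 = - 3 \left(9 + 6 \left(-6\right)\right) - 94 = - 3 \left(9 - 36\right) - 94 = \left(-3\right) \left(-27\right) - 94 = 81 - 94 = -13$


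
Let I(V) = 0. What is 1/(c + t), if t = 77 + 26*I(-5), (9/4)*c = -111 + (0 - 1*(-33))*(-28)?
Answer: -1/383 ≈ -0.0026110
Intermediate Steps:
c = -460 (c = 4*(-111 + (0 - 1*(-33))*(-28))/9 = 4*(-111 + (0 + 33)*(-28))/9 = 4*(-111 + 33*(-28))/9 = 4*(-111 - 924)/9 = (4/9)*(-1035) = -460)
t = 77 (t = 77 + 26*0 = 77 + 0 = 77)
1/(c + t) = 1/(-460 + 77) = 1/(-383) = -1/383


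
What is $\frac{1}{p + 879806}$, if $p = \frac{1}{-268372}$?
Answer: $\frac{268372}{236115295831} \approx 1.1366 \cdot 10^{-6}$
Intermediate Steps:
$p = - \frac{1}{268372} \approx -3.7262 \cdot 10^{-6}$
$\frac{1}{p + 879806} = \frac{1}{- \frac{1}{268372} + 879806} = \frac{1}{\frac{236115295831}{268372}} = \frac{268372}{236115295831}$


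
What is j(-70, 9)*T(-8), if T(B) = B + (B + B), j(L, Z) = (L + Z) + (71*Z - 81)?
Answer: -11928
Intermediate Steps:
j(L, Z) = -81 + L + 72*Z (j(L, Z) = (L + Z) + (-81 + 71*Z) = -81 + L + 72*Z)
T(B) = 3*B (T(B) = B + 2*B = 3*B)
j(-70, 9)*T(-8) = (-81 - 70 + 72*9)*(3*(-8)) = (-81 - 70 + 648)*(-24) = 497*(-24) = -11928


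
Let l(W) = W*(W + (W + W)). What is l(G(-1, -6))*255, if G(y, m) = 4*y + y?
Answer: 19125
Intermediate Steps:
G(y, m) = 5*y
l(W) = 3*W² (l(W) = W*(W + 2*W) = W*(3*W) = 3*W²)
l(G(-1, -6))*255 = (3*(5*(-1))²)*255 = (3*(-5)²)*255 = (3*25)*255 = 75*255 = 19125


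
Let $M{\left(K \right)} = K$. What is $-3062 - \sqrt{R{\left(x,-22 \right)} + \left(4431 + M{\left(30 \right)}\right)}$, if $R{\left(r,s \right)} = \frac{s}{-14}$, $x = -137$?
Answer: $-3062 - \frac{\sqrt{218666}}{7} \approx -3128.8$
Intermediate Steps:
$R{\left(r,s \right)} = - \frac{s}{14}$ ($R{\left(r,s \right)} = s \left(- \frac{1}{14}\right) = - \frac{s}{14}$)
$-3062 - \sqrt{R{\left(x,-22 \right)} + \left(4431 + M{\left(30 \right)}\right)} = -3062 - \sqrt{\left(- \frac{1}{14}\right) \left(-22\right) + \left(4431 + 30\right)} = -3062 - \sqrt{\frac{11}{7} + 4461} = -3062 - \sqrt{\frac{31238}{7}} = -3062 - \frac{\sqrt{218666}}{7}$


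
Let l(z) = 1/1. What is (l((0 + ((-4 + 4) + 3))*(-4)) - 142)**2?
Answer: 19881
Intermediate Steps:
l(z) = 1
(l((0 + ((-4 + 4) + 3))*(-4)) - 142)**2 = (1 - 142)**2 = (-141)**2 = 19881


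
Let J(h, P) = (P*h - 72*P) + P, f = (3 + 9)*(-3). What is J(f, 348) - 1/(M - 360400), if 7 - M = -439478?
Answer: -2944809061/79085 ≈ -37236.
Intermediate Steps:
M = 439485 (M = 7 - 1*(-439478) = 7 + 439478 = 439485)
f = -36 (f = 12*(-3) = -36)
J(h, P) = -71*P + P*h (J(h, P) = (-72*P + P*h) + P = -71*P + P*h)
J(f, 348) - 1/(M - 360400) = 348*(-71 - 36) - 1/(439485 - 360400) = 348*(-107) - 1/79085 = -37236 - 1*1/79085 = -37236 - 1/79085 = -2944809061/79085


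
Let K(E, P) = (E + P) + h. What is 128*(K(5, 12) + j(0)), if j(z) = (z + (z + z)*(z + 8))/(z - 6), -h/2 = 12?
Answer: -896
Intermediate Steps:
h = -24 (h = -2*12 = -24)
j(z) = (z + 2*z*(8 + z))/(-6 + z) (j(z) = (z + (2*z)*(8 + z))/(-6 + z) = (z + 2*z*(8 + z))/(-6 + z))
K(E, P) = -24 + E + P (K(E, P) = (E + P) - 24 = -24 + E + P)
128*(K(5, 12) + j(0)) = 128*((-24 + 5 + 12) + 0*(17 + 2*0)/(-6 + 0)) = 128*(-7 + 0*(17 + 0)/(-6)) = 128*(-7 + 0*(-⅙)*17) = 128*(-7 + 0) = 128*(-7) = -896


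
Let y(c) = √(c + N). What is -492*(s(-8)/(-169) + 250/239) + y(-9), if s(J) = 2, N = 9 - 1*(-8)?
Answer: -20551824/40391 + 2*√2 ≈ -505.99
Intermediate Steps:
N = 17 (N = 9 + 8 = 17)
y(c) = √(17 + c) (y(c) = √(c + 17) = √(17 + c))
-492*(s(-8)/(-169) + 250/239) + y(-9) = -492*(2/(-169) + 250/239) + √(17 - 9) = -492*(2*(-1/169) + 250*(1/239)) + √8 = -492*(-2/169 + 250/239) + 2*√2 = -492*41772/40391 + 2*√2 = -20551824/40391 + 2*√2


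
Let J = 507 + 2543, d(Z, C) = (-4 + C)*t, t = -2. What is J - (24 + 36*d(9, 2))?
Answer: 2882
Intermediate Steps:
d(Z, C) = 8 - 2*C (d(Z, C) = (-4 + C)*(-2) = 8 - 2*C)
J = 3050
J - (24 + 36*d(9, 2)) = 3050 - (24 + 36*(8 - 2*2)) = 3050 - (24 + 36*(8 - 4)) = 3050 - (24 + 36*4) = 3050 - (24 + 144) = 3050 - 1*168 = 3050 - 168 = 2882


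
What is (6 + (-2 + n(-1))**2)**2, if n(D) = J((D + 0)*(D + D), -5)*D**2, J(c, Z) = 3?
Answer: 49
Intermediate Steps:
n(D) = 3*D**2
(6 + (-2 + n(-1))**2)**2 = (6 + (-2 + 3*(-1)**2)**2)**2 = (6 + (-2 + 3*1)**2)**2 = (6 + (-2 + 3)**2)**2 = (6 + 1**2)**2 = (6 + 1)**2 = 7**2 = 49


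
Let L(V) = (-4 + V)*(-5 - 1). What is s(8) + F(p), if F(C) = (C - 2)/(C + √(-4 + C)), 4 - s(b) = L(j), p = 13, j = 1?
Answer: -213/16 ≈ -13.313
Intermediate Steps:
L(V) = 24 - 6*V (L(V) = (-4 + V)*(-6) = 24 - 6*V)
s(b) = -14 (s(b) = 4 - (24 - 6*1) = 4 - (24 - 6) = 4 - 1*18 = 4 - 18 = -14)
F(C) = (-2 + C)/(C + √(-4 + C))
s(8) + F(p) = -14 + (-2 + 13)/(13 + √(-4 + 13)) = -14 + 11/(13 + √9) = -14 + 11/(13 + 3) = -14 + 11/16 = -213/16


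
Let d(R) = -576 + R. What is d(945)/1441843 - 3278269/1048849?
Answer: -4726362184486/1512275588707 ≈ -3.1253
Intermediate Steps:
d(945)/1441843 - 3278269/1048849 = (-576 + 945)/1441843 - 3278269/1048849 = 369*(1/1441843) - 3278269*1/1048849 = 369/1441843 - 3278269/1048849 = -4726362184486/1512275588707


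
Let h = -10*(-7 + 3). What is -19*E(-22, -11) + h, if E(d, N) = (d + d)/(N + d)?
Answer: 44/3 ≈ 14.667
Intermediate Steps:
E(d, N) = 2*d/(N + d) (E(d, N) = (2*d)/(N + d) = 2*d/(N + d))
h = 40 (h = -10*(-4) = 40)
-19*E(-22, -11) + h = -38*(-22)/(-11 - 22) + 40 = -38*(-22)/(-33) + 40 = -38*(-22)*(-1)/33 + 40 = -19*4/3 + 40 = -76/3 + 40 = 44/3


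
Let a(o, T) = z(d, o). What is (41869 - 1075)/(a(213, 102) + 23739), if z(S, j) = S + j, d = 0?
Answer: 6799/3992 ≈ 1.7032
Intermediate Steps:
a(o, T) = o (a(o, T) = 0 + o = o)
(41869 - 1075)/(a(213, 102) + 23739) = (41869 - 1075)/(213 + 23739) = 40794/23952 = 40794*(1/23952) = 6799/3992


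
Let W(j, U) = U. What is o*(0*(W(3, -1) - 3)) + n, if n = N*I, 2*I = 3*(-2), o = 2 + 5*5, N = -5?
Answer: 15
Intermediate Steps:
o = 27 (o = 2 + 25 = 27)
I = -3 (I = (3*(-2))/2 = (½)*(-6) = -3)
n = 15 (n = -5*(-3) = 15)
o*(0*(W(3, -1) - 3)) + n = 27*(0*(-1 - 3)) + 15 = 27*(0*(-4)) + 15 = 27*0 + 15 = 0 + 15 = 15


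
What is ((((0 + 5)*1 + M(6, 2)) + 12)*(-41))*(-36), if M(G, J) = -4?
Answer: 19188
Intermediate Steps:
((((0 + 5)*1 + M(6, 2)) + 12)*(-41))*(-36) = ((((0 + 5)*1 - 4) + 12)*(-41))*(-36) = (((5*1 - 4) + 12)*(-41))*(-36) = (((5 - 4) + 12)*(-41))*(-36) = ((1 + 12)*(-41))*(-36) = (13*(-41))*(-36) = -533*(-36) = 19188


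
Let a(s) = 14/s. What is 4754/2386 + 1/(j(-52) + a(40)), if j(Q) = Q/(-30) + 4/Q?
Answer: 930109/373409 ≈ 2.4909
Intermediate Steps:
j(Q) = 4/Q - Q/30 (j(Q) = Q*(-1/30) + 4/Q = -Q/30 + 4/Q = 4/Q - Q/30)
4754/2386 + 1/(j(-52) + a(40)) = 4754/2386 + 1/((4/(-52) - 1/30*(-52)) + 14/40) = 4754*(1/2386) + 1/((4*(-1/52) + 26/15) + 14*(1/40)) = 2377/1193 + 1/((-1/13 + 26/15) + 7/20) = 2377/1193 + 1/(323/195 + 7/20) = 2377/1193 + 1/(313/156) = 2377/1193 + 156/313 = 930109/373409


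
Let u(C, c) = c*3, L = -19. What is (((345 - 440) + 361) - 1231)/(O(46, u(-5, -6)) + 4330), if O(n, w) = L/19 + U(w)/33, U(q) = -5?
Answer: -31845/142852 ≈ -0.22292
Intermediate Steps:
u(C, c) = 3*c
O(n, w) = -38/33 (O(n, w) = -19/19 - 5/33 = -19*1/19 - 5*1/33 = -1 - 5/33 = -38/33)
(((345 - 440) + 361) - 1231)/(O(46, u(-5, -6)) + 4330) = (((345 - 440) + 361) - 1231)/(-38/33 + 4330) = ((-95 + 361) - 1231)/(142852/33) = (266 - 1231)*(33/142852) = -965*33/142852 = -31845/142852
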